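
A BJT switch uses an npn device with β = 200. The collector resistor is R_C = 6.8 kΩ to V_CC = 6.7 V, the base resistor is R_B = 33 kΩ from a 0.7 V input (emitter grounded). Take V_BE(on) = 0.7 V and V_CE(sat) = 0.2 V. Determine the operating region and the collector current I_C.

V_BB = 0.7 V ≤ V_BE(on) = 0.7 V, so the base-emitter junction is not forward biased.
The transistor is in cutoff: I_B = I_C = 0.

cutoff; I_C ≈ 0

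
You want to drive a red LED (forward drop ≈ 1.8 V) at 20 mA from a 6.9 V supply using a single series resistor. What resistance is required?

The resistor drops V_S − V_D = 6.9 − 1.8 = 5.1 V at 20 mA.
R = 5.1 V / 20 mA = 0.255 kΩ.

R ≈ 0.26 kΩ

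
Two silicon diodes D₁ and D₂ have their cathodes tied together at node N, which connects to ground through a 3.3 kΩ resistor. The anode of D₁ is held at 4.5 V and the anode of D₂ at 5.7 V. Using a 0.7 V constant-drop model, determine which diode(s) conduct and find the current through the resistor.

Assume both conduct. Then node N would need to be at both 4.5−0.7 = 3.8 V and 5.7−0.7 = 5 V, which is impossible.
Assume only D₂ conducts: V_N = 5.7 − 0.7 = 5 V, so I_R = 5/3.3 = 1.52 mA.
Check D₁: its anode-to-cathode voltage is 4.5 − 5 = -0.5 V < 0.7 V, so it is off. The assumption is consistent.

Only D₂ conducts; I_R ≈ 1.5 mA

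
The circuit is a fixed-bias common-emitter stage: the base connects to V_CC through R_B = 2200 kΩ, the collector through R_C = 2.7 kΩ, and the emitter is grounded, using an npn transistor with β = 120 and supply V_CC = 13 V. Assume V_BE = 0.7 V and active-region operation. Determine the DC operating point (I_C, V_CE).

I_C ≈ 0.67 mA, V_CE ≈ 11 V

Base loop: V_CC = I_B·R_B + V_BE, so I_B = (13 − 0.7)/2200 kΩ = 0.00559 mA.
In the active region I_C = β·I_B = 120 × 0.00559 = 0.671 mA.
Collector loop: V_CE = V_CC − I_C·R_C = 13 − 0.671×2.7 = 11.2 V.
Since V_CE = 11.2 V > V_CE(sat) ≈ 0.2 V, the transistor is in the active region as assumed.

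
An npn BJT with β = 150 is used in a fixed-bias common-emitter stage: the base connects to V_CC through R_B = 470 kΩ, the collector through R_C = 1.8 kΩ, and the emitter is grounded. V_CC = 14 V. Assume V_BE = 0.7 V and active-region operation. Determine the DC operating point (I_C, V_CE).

Base loop: V_CC = I_B·R_B + V_BE, so I_B = (14 − 0.7)/470 kΩ = 0.0283 mA.
In the active region I_C = β·I_B = 150 × 0.0283 = 4.24 mA.
Collector loop: V_CE = V_CC − I_C·R_C = 14 − 4.24×1.8 = 6.36 V.
Since V_CE = 6.36 V > V_CE(sat) ≈ 0.2 V, the transistor is in the active region as assumed.

I_C ≈ 4.2 mA, V_CE ≈ 6.4 V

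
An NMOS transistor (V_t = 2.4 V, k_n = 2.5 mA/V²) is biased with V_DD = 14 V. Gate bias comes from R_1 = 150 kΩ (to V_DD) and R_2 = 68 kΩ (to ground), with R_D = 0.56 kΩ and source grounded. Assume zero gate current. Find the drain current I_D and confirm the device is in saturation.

I_D ≈ 4.8 mA

V_G = V_DD·R_2/(R_1+R_2) = 14×68/218 = 4.37 V. With the source grounded, V_GS = V_G = 4.37 V.
Assume saturation: I_D = (k_n/2)(V_GS − V_t)² = (2.5/2)×(4.37 − 2.4)² = 1.25×1.97² = 4.84 mA.
V_DS = V_DD − I_D·R_D = 14 − 4.84×0.56 = 11.3 V.
Saturation requires V_DS ≥ V_GS − V_t = 1.97 V; 11.3 ≥ 1.97 ✓.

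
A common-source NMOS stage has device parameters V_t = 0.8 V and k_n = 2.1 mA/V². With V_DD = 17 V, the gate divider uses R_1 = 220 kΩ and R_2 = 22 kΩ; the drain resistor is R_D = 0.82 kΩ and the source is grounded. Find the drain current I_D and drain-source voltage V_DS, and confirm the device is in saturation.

I_D ≈ 0.58 mA, V_DS ≈ 17 V

V_G = V_DD·R_2/(R_1+R_2) = 17×22/242 = 1.55 V. With the source grounded, V_GS = V_G = 1.55 V.
Assume saturation: I_D = (k_n/2)(V_GS − V_t)² = (2.1/2)×(1.55 − 0.8)² = 1.05×0.745² = 0.583 mA.
V_DS = V_DD − I_D·R_D = 17 − 0.583×0.82 = 16.5 V.
Saturation requires V_DS ≥ V_GS − V_t = 0.745 V; 16.5 ≥ 0.745 ✓.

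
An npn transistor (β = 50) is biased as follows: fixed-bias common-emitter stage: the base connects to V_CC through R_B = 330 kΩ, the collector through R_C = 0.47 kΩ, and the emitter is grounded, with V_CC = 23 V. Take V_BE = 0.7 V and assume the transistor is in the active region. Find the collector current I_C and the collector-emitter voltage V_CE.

Base loop: V_CC = I_B·R_B + V_BE, so I_B = (23 − 0.7)/330 kΩ = 0.0676 mA.
In the active region I_C = β·I_B = 50 × 0.0676 = 3.38 mA.
Collector loop: V_CE = V_CC − I_C·R_C = 23 − 3.38×0.47 = 21.4 V.
Since V_CE = 21.4 V > V_CE(sat) ≈ 0.2 V, the transistor is in the active region as assumed.

I_C ≈ 3.4 mA, V_CE ≈ 21 V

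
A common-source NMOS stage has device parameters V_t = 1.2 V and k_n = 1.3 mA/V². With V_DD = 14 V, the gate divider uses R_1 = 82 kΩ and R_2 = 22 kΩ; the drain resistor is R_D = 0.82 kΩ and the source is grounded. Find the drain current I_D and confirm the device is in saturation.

V_G = V_DD·R_2/(R_1+R_2) = 14×22/104 = 2.96 V. With the source grounded, V_GS = V_G = 2.96 V.
Assume saturation: I_D = (k_n/2)(V_GS − V_t)² = (1.3/2)×(2.96 − 1.2)² = 0.65×1.76² = 2.02 mA.
V_DS = V_DD − I_D·R_D = 14 − 2.02×0.82 = 12.3 V.
Saturation requires V_DS ≥ V_GS − V_t = 1.76 V; 12.3 ≥ 1.76 ✓.

I_D ≈ 2 mA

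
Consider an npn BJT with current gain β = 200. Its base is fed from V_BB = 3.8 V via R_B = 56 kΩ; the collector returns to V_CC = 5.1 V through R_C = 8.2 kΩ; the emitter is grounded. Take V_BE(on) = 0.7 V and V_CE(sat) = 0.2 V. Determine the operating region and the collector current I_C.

saturation; I_C ≈ 0.6 mA

Assume active: I_B = (3.8 − 0.7)/56 = 0.0554 mA, giving I_C = β·I_B = 11.1 mA.
But then V_CE = 5.1 − 11.1×8.2 = -85.7 V < V_CE(sat) = 0.2 V — impossible in the active region.
So the transistor is saturated. With V_CE = 0.2 V, I_C = (V_CC − 0.2)/R_C = 4.9/8.2 = 0.598 mA.
Check: β·I_B = 11.1 mA > I_C = 0.598 mA, confirming saturation.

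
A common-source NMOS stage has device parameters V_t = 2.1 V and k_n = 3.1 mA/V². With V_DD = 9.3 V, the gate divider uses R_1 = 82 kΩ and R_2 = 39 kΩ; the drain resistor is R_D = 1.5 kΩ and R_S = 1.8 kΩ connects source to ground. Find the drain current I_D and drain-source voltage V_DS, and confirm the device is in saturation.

V_G = V_DD·R_2/(R_1+R_2) = 9.3×39/121 = 3 V.
Assume saturation: I_D = (k_n/2)(V_GS − V_t)² with V_GS = V_G − I_D·R_S = 3 − 1.8·I_D.
Substituting gives 5.02·I_D² − 6.01·I_D + 1.25 = 0, with roots I_D = 0.268 or 0.929 mA.
The root I_D = 0.929 mA gives V_GS = 1.33 V ≤ V_t, so take I_D = 0.268 mA.
Then V_GS = 2.52 V and V_DS = V_DD − I_D(R_D+R_S) = 9.3 − 0.268×3.3 = 8.42 V.
Saturation requires V_DS ≥ V_GS − V_t = 0.416 V; 8.42 ≥ 0.416 ✓.

I_D ≈ 0.27 mA, V_DS ≈ 8.4 V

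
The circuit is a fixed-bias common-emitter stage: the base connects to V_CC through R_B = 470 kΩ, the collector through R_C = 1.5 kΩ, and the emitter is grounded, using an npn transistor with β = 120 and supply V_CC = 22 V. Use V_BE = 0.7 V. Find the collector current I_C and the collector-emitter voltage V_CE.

I_C ≈ 5.4 mA, V_CE ≈ 14 V

Base loop: V_CC = I_B·R_B + V_BE, so I_B = (22 − 0.7)/470 kΩ = 0.0453 mA.
In the active region I_C = β·I_B = 120 × 0.0453 = 5.44 mA.
Collector loop: V_CE = V_CC − I_C·R_C = 22 − 5.44×1.5 = 13.8 V.
Since V_CE = 13.8 V > V_CE(sat) ≈ 0.2 V, the transistor is in the active region as assumed.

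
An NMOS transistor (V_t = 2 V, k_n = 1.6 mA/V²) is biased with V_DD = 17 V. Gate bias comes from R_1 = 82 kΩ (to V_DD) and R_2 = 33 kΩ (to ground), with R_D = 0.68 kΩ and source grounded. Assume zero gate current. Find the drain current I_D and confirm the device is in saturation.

V_G = V_DD·R_2/(R_1+R_2) = 17×33/115 = 4.88 V. With the source grounded, V_GS = V_G = 4.88 V.
Assume saturation: I_D = (k_n/2)(V_GS − V_t)² = (1.6/2)×(4.88 − 2)² = 0.8×2.88² = 6.63 mA.
V_DS = V_DD − I_D·R_D = 17 − 6.63×0.68 = 12.5 V.
Saturation requires V_DS ≥ V_GS − V_t = 2.88 V; 12.5 ≥ 2.88 ✓.

I_D ≈ 6.6 mA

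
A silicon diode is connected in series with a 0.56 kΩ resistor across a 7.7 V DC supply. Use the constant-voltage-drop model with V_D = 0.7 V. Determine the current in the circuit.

I ≈ 12 mA

KVL around the loop: 7.7 = V_D + I·R = 0.7 + I × 0.56 kΩ.
So I = (7.7 − 0.7) / 0.56 kΩ = 7 / 0.56 = 12.5 mA.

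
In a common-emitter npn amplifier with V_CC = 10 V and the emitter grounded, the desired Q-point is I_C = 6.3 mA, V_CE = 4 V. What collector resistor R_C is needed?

R_C ≈ 0.95 kΩ

Collector loop: V_CC = I_C·R_C + V_CE.
R_C = (V_CC − V_CE)/I_C = (10 − 4)/6.3 = 0.952 kΩ.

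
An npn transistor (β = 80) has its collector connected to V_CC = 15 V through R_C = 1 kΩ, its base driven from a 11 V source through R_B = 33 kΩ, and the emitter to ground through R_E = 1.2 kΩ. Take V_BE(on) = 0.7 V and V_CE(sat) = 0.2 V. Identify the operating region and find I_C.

Assume active. Base-emitter loop: I_B = (V_BB − V_BE)/(R_B + (β+1)R_E) = (11 − 0.7)/(33 + 81×1.2) = 0.0791 mA.
I_C = β·I_B = 80×0.0791 = 6.33 mA.
V_CE = V_CC − I_C·R_C − I_E·R_E = 15 − 6.33×1 − 6.41×1.2 = 0.982 V > V_CE(sat), so the active-region assumption holds.

active; I_C ≈ 6.3 mA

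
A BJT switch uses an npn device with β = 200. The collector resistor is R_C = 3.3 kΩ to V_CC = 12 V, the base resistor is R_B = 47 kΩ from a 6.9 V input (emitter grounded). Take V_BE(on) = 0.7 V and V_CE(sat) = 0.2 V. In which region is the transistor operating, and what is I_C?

Assume active: I_B = (6.9 − 0.7)/47 = 0.132 mA, giving I_C = β·I_B = 26.4 mA.
But then V_CE = 12 − 26.4×3.3 = -75.1 V < V_CE(sat) = 0.2 V — impossible in the active region.
So the transistor is saturated. With V_CE = 0.2 V, I_C = (V_CC − 0.2)/R_C = 11.8/3.3 = 3.58 mA.
Check: β·I_B = 26.4 mA > I_C = 3.58 mA, confirming saturation.

saturation; I_C ≈ 3.6 mA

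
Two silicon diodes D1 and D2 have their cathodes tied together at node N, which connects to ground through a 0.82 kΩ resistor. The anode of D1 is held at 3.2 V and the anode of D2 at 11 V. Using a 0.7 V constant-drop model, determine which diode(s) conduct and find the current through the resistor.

Only D2 conducts; I_R ≈ 13 mA

Assume both conduct. Then node N would need to be at both 3.2−0.7 = 2.5 V and 11−0.7 = 10.3 V, which is impossible.
Assume only D2 conducts: V_N = 11 − 0.7 = 10.3 V, so I_R = 10.3/0.82 = 12.6 mA.
Check D1: its anode-to-cathode voltage is 3.2 − 10.3 = -7.1 V < 0.7 V, so it is off. The assumption is consistent.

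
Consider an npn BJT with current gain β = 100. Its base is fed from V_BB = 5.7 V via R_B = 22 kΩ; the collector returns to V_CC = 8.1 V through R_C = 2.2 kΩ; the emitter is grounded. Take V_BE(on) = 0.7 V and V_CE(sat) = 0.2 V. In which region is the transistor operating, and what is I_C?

Assume active: I_B = (5.7 − 0.7)/22 = 0.227 mA, giving I_C = β·I_B = 22.7 mA.
But then V_CE = 8.1 − 22.7×2.2 = -41.9 V < V_CE(sat) = 0.2 V — impossible in the active region.
So the transistor is saturated. With V_CE = 0.2 V, I_C = (V_CC − 0.2)/R_C = 7.9/2.2 = 3.59 mA.
Check: β·I_B = 22.7 mA > I_C = 3.59 mA, confirming saturation.

saturation; I_C ≈ 3.6 mA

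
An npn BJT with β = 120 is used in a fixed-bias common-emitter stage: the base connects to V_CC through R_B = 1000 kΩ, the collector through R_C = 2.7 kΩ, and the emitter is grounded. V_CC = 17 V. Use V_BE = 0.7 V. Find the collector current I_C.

I_C ≈ 2 mA

Base loop: V_CC = I_B·R_B + V_BE, so I_B = (17 − 0.7)/1000 kΩ = 0.0163 mA.
In the active region I_C = β·I_B = 120 × 0.0163 = 1.96 mA.
Collector loop: V_CE = V_CC − I_C·R_C = 17 − 1.96×2.7 = 11.7 V.
Since V_CE = 11.7 V > V_CE(sat) ≈ 0.2 V, the transistor is in the active region as assumed.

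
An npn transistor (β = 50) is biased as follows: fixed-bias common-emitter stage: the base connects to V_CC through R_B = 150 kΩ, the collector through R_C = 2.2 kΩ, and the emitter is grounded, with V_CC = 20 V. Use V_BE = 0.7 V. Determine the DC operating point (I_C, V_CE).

I_C ≈ 6.4 mA, V_CE ≈ 5.8 V

Base loop: V_CC = I_B·R_B + V_BE, so I_B = (20 − 0.7)/150 kΩ = 0.129 mA.
In the active region I_C = β·I_B = 50 × 0.129 = 6.43 mA.
Collector loop: V_CE = V_CC − I_C·R_C = 20 − 6.43×2.2 = 5.85 V.
Since V_CE = 5.85 V > V_CE(sat) ≈ 0.2 V, the transistor is in the active region as assumed.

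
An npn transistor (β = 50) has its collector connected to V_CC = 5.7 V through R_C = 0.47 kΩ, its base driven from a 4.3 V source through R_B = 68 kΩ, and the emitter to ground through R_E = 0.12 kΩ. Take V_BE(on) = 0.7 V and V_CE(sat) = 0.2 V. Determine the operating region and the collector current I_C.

active; I_C ≈ 2.4 mA

Assume active. Base-emitter loop: I_B = (V_BB − V_BE)/(R_B + (β+1)R_E) = (4.3 − 0.7)/(68 + 51×0.12) = 0.0486 mA.
I_C = β·I_B = 50×0.0486 = 2.43 mA.
V_CE = V_CC − I_C·R_C − I_E·R_E = 5.7 − 2.43×0.47 − 2.48×0.12 = 4.26 V > V_CE(sat), so the active-region assumption holds.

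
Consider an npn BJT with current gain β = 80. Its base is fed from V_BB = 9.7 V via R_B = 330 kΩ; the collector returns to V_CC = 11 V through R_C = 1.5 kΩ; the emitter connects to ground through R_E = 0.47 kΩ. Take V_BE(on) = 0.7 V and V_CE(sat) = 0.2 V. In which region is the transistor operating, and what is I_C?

Assume active. Base-emitter loop: I_B = (V_BB − V_BE)/(R_B + (β+1)R_E) = (9.7 − 0.7)/(330 + 81×0.47) = 0.0245 mA.
I_C = β·I_B = 80×0.0245 = 1.96 mA.
V_CE = V_CC − I_C·R_C − I_E·R_E = 11 − 1.96×1.5 − 1.98×0.47 = 7.13 V > V_CE(sat), so the active-region assumption holds.

active; I_C ≈ 2 mA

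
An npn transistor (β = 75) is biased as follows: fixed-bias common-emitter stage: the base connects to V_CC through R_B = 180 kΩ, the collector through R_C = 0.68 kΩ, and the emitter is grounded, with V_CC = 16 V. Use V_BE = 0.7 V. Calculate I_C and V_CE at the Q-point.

I_C ≈ 6.4 mA, V_CE ≈ 12 V

Base loop: V_CC = I_B·R_B + V_BE, so I_B = (16 − 0.7)/180 kΩ = 0.085 mA.
In the active region I_C = β·I_B = 75 × 0.085 = 6.38 mA.
Collector loop: V_CE = V_CC − I_C·R_C = 16 − 6.38×0.68 = 11.7 V.
Since V_CE = 11.7 V > V_CE(sat) ≈ 0.2 V, the transistor is in the active region as assumed.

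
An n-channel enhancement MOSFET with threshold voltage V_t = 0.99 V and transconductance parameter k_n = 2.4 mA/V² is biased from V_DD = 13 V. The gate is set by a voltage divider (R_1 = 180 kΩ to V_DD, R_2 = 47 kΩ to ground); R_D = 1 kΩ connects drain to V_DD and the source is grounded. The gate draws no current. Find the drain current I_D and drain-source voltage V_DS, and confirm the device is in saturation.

V_G = V_DD·R_2/(R_1+R_2) = 13×47/227 = 2.69 V. With the source grounded, V_GS = V_G = 2.69 V.
Assume saturation: I_D = (k_n/2)(V_GS − V_t)² = (2.4/2)×(2.69 − 0.99)² = 1.2×1.7² = 3.47 mA.
V_DS = V_DD − I_D·R_D = 13 − 3.47×1 = 9.53 V.
Saturation requires V_DS ≥ V_GS − V_t = 1.7 V; 9.53 ≥ 1.7 ✓.

I_D ≈ 3.5 mA, V_DS ≈ 9.5 V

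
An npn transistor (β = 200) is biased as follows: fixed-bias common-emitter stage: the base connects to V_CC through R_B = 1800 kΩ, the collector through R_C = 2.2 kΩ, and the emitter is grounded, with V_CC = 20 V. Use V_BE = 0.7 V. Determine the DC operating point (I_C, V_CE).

I_C ≈ 2.1 mA, V_CE ≈ 15 V

Base loop: V_CC = I_B·R_B + V_BE, so I_B = (20 − 0.7)/1800 kΩ = 0.0107 mA.
In the active region I_C = β·I_B = 200 × 0.0107 = 2.14 mA.
Collector loop: V_CE = V_CC − I_C·R_C = 20 − 2.14×2.2 = 15.3 V.
Since V_CE = 15.3 V > V_CE(sat) ≈ 0.2 V, the transistor is in the active region as assumed.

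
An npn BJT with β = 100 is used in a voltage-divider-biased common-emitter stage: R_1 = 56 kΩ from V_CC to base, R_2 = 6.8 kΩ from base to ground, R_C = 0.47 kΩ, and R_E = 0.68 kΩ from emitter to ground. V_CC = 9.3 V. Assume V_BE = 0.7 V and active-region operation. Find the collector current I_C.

Thevenize the base divider: V_Th = V_CC·R_2/(R_1+R_2) = 9.3×6.8/62.8 = 1.01 V, R_Th = R_1‖R_2 = 6.06 kΩ.
Base-emitter loop: V_Th = I_B·R_Th + V_BE + (β+1)I_B·R_E, so I_B = (1.01 − 0.7) / (6.06 + 101×0.68) = 0.00411 mA.
I_C = β·I_B = 100×0.00411 = 0.411 mA, and I_E = (β+1)I_B = 0.415 mA.
V_CE = V_CC − I_C·R_C − I_E·R_E = 9.3 − 0.411×0.47 − 0.415×0.68 = 8.82 V.
V_CE = 8.82 V > 0.2 V confirms active-region operation.

I_C ≈ 0.41 mA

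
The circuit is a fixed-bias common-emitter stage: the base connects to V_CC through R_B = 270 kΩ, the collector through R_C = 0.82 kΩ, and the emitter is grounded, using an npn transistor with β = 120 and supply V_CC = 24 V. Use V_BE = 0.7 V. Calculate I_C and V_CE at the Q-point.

I_C ≈ 10 mA, V_CE ≈ 16 V

Base loop: V_CC = I_B·R_B + V_BE, so I_B = (24 − 0.7)/270 kΩ = 0.0863 mA.
In the active region I_C = β·I_B = 120 × 0.0863 = 10.4 mA.
Collector loop: V_CE = V_CC − I_C·R_C = 24 − 10.4×0.82 = 15.5 V.
Since V_CE = 15.5 V > V_CE(sat) ≈ 0.2 V, the transistor is in the active region as assumed.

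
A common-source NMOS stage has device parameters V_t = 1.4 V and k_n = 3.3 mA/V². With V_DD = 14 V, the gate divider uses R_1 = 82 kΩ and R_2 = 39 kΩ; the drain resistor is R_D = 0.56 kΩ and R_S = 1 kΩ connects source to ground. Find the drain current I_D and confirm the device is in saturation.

I_D ≈ 2 mA

V_G = V_DD·R_2/(R_1+R_2) = 14×39/121 = 4.51 V.
Assume saturation: I_D = (k_n/2)(V_GS − V_t)² with V_GS = V_G − I_D·R_S = 4.51 − 1·I_D.
Substituting gives 1.65·I_D² − 11.3·I_D + 16 = 0, with roots I_D = 2.01 or 4.82 mA.
The root I_D = 4.82 mA gives V_GS = -0.309 V ≤ V_t, so take I_D = 2.01 mA.
Then V_GS = 2.5 V and V_DS = V_DD − I_D(R_D+R_S) = 14 − 2.01×1.56 = 10.9 V.
Saturation requires V_DS ≥ V_GS − V_t = 1.1 V; 10.9 ≥ 1.1 ✓.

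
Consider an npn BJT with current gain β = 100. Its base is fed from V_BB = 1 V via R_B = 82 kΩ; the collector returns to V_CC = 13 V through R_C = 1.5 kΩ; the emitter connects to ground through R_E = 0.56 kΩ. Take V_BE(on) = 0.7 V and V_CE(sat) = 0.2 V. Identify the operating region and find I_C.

active; I_C ≈ 0.22 mA

Assume active. Base-emitter loop: I_B = (V_BB − V_BE)/(R_B + (β+1)R_E) = (1 − 0.7)/(82 + 101×0.56) = 0.00217 mA.
I_C = β·I_B = 100×0.00217 = 0.217 mA.
V_CE = V_CC − I_C·R_C − I_E·R_E = 13 − 0.217×1.5 − 0.219×0.56 = 12.6 V > V_CE(sat), so the active-region assumption holds.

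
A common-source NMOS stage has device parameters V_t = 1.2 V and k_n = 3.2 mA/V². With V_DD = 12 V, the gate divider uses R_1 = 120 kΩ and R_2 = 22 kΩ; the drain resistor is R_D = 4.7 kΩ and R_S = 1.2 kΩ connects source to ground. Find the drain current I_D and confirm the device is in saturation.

V_G = V_DD·R_2/(R_1+R_2) = 12×22/142 = 1.86 V.
Assume saturation: I_D = (k_n/2)(V_GS − V_t)² with V_GS = V_G − I_D·R_S = 1.86 − 1.2·I_D.
Substituting gives 2.3·I_D² − 3.53·I_D + 0.695 = 0, with roots I_D = 0.232 or 1.3 mA.
The root I_D = 1.3 mA gives V_GS = 0.298 V ≤ V_t, so take I_D = 0.232 mA.
Then V_GS = 1.58 V and V_DS = V_DD − I_D(R_D+R_S) = 12 − 0.232×5.9 = 10.6 V.
Saturation requires V_DS ≥ V_GS − V_t = 0.381 V; 10.6 ≥ 0.381 ✓.

I_D ≈ 0.23 mA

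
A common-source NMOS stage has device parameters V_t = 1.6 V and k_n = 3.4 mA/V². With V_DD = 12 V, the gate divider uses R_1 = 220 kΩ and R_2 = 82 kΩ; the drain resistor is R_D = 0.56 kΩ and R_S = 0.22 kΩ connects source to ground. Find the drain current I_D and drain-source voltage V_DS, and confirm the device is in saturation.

V_G = V_DD·R_2/(R_1+R_2) = 12×82/302 = 3.26 V.
Assume saturation: I_D = (k_n/2)(V_GS − V_t)² with V_GS = V_G − I_D·R_S = 3.26 − 0.22·I_D.
Substituting gives 0.0823·I_D² − 2.24·I_D + 4.67 = 0, with roots I_D = 2.28 or 25 mA.
The root I_D = 25 mA gives V_GS = -2.23 V ≤ V_t, so take I_D = 2.28 mA.
Then V_GS = 2.76 V and V_DS = V_DD − I_D(R_D+R_S) = 12 − 2.28×0.78 = 10.2 V.
Saturation requires V_DS ≥ V_GS − V_t = 1.16 V; 10.2 ≥ 1.16 ✓.

I_D ≈ 2.3 mA, V_DS ≈ 10 V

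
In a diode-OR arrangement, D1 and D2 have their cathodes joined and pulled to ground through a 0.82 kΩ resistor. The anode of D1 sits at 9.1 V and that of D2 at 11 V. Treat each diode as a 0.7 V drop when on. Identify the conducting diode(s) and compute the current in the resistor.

Only D2 conducts; I_R ≈ 13 mA

Assume both conduct. Then node N would need to be at both 9.1−0.7 = 8.4 V and 11−0.7 = 10.3 V, which is impossible.
Assume only D2 conducts: V_N = 11 − 0.7 = 10.3 V, so I_R = 10.3/0.82 = 12.6 mA.
Check D1: its anode-to-cathode voltage is 9.1 − 10.3 = -1.2 V < 0.7 V, so it is off. The assumption is consistent.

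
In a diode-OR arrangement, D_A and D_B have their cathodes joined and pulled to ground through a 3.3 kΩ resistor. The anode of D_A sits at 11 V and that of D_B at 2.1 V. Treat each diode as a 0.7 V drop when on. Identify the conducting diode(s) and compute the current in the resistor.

Assume both conduct. Then node N would need to be at both 11−0.7 = 10.3 V and 2.1−0.7 = 1.4 V, which is impossible.
Assume only D_A conducts: V_N = 11 − 0.7 = 10.3 V, so I_R = 10.3/3.3 = 3.12 mA.
Check D_B: its anode-to-cathode voltage is 2.1 − 10.3 = -8.2 V < 0.7 V, so it is off. The assumption is consistent.

Only D_A conducts; I_R ≈ 3.1 mA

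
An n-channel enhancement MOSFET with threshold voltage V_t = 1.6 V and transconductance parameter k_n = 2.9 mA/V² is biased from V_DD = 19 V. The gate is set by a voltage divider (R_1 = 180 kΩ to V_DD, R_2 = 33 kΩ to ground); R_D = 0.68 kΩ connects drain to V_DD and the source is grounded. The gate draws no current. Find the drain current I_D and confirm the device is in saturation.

I_D ≈ 2.6 mA

V_G = V_DD·R_2/(R_1+R_2) = 19×33/213 = 2.94 V. With the source grounded, V_GS = V_G = 2.94 V.
Assume saturation: I_D = (k_n/2)(V_GS − V_t)² = (2.9/2)×(2.94 − 1.6)² = 1.45×1.34² = 2.62 mA.
V_DS = V_DD − I_D·R_D = 19 − 2.62×0.68 = 17.2 V.
Saturation requires V_DS ≥ V_GS − V_t = 1.34 V; 17.2 ≥ 1.34 ✓.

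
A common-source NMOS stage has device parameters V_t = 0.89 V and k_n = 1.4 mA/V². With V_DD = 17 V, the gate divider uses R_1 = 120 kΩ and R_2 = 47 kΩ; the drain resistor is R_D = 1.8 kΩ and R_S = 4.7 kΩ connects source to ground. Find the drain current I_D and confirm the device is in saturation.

I_D ≈ 0.63 mA

V_G = V_DD·R_2/(R_1+R_2) = 17×47/167 = 4.78 V.
Assume saturation: I_D = (k_n/2)(V_GS − V_t)² with V_GS = V_G − I_D·R_S = 4.78 − 4.7·I_D.
Substituting gives 15.5·I_D² − 26.6·I_D + 10.6 = 0, with roots I_D = 0.627 or 1.09 mA.
The root I_D = 1.09 mA gives V_GS = -0.361 V ≤ V_t, so take I_D = 0.627 mA.
Then V_GS = 1.84 V and V_DS = V_DD − I_D(R_D+R_S) = 17 − 0.627×6.5 = 12.9 V.
Saturation requires V_DS ≥ V_GS − V_t = 0.947 V; 12.9 ≥ 0.947 ✓.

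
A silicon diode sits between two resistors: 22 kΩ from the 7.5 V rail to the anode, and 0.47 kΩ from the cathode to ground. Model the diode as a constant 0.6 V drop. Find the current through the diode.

The two resistors are in series with the diode, so KVL gives 7.5 = I·22 + 0.6 + I·0.47.
I = (7.5 − 0.6) / (22 + 0.47) kΩ = 6.9 / 22.5 = 0.307 mA.

I ≈ 0.31 mA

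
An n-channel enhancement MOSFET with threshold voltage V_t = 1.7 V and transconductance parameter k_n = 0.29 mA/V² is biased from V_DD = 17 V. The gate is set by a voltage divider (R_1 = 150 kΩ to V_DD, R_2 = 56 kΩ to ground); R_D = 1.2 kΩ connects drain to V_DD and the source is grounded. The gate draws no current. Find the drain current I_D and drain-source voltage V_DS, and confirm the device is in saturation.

V_G = V_DD·R_2/(R_1+R_2) = 17×56/206 = 4.62 V. With the source grounded, V_GS = V_G = 4.62 V.
Assume saturation: I_D = (k_n/2)(V_GS − V_t)² = (0.29/2)×(4.62 − 1.7)² = 0.145×2.92² = 1.24 mA.
V_DS = V_DD − I_D·R_D = 17 − 1.24×1.2 = 15.5 V.
Saturation requires V_DS ≥ V_GS − V_t = 2.92 V; 15.5 ≥ 2.92 ✓.

I_D ≈ 1.2 mA, V_DS ≈ 16 V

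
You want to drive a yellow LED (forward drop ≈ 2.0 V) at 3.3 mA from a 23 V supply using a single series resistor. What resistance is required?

The resistor drops V_S − V_D = 23 − 2.0 = 21 V at 3.3 mA.
R = 21 V / 3.3 mA = 6.36 kΩ.

R ≈ 6.4 kΩ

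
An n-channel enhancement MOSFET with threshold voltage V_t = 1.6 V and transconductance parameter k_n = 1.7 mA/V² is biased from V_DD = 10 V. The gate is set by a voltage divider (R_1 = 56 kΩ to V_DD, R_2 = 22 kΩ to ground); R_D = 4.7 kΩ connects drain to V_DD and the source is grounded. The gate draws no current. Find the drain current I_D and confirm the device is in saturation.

I_D ≈ 1.3 mA

V_G = V_DD·R_2/(R_1+R_2) = 10×22/78 = 2.82 V. With the source grounded, V_GS = V_G = 2.82 V.
Assume saturation: I_D = (k_n/2)(V_GS − V_t)² = (1.7/2)×(2.82 − 1.6)² = 0.85×1.22² = 1.27 mA.
V_DS = V_DD − I_D·R_D = 10 − 1.27×4.7 = 4.05 V.
Saturation requires V_DS ≥ V_GS − V_t = 1.22 V; 4.05 ≥ 1.22 ✓.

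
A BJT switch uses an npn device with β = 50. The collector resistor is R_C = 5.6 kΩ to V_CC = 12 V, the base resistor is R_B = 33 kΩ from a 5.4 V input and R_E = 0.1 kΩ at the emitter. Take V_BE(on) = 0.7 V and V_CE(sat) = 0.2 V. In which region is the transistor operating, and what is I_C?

Assume active: I_B = (5.4 − 0.7)/(33 + 51×0.1) = 0.123 mA, I_C = β·I_B = 6.17 mA.
Then V_CE = 12 − 6.17×5.6 − 6.29×0.1 = -23.2 V < 0.2 V — the active assumption fails.
Re-solve with V_CE = 0.2 V. KCL at the emitter: V_E/R_E = (V_BB−0.7−V_E)/R_B + (V_CC−0.2−V_E)/R_C, giving V_E = 0.22 V.
I_C = (V_CC − 0.2 − V_E)/R_C = (11.8 − 0.22)/5.6 = 2.07 mA.
Check: I_B = (4.7 − 0.22)/33 = 0.136 mA, and β·I_B = 6.79 mA > I_C, confirming saturation.

saturation; I_C ≈ 2.1 mA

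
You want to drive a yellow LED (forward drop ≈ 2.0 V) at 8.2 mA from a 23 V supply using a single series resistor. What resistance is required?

The resistor drops V_S − V_D = 23 − 2.0 = 21 V at 8.2 mA.
R = 21 V / 8.2 mA = 2.56 kΩ.

R ≈ 2.6 kΩ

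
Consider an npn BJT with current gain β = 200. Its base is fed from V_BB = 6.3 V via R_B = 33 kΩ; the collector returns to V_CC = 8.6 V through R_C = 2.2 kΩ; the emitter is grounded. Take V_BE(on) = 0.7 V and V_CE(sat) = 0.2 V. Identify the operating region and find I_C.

saturation; I_C ≈ 3.8 mA

Assume active: I_B = (6.3 − 0.7)/33 = 0.17 mA, giving I_C = β·I_B = 33.9 mA.
But then V_CE = 8.6 − 33.9×2.2 = -66.1 V < V_CE(sat) = 0.2 V — impossible in the active region.
So the transistor is saturated. With V_CE = 0.2 V, I_C = (V_CC − 0.2)/R_C = 8.4/2.2 = 3.82 mA.
Check: β·I_B = 33.9 mA > I_C = 3.82 mA, confirming saturation.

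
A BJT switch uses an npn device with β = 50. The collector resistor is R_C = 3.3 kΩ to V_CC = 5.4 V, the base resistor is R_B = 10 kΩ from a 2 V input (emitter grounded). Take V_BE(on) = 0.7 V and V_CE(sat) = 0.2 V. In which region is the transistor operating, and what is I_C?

saturation; I_C ≈ 1.6 mA

Assume active: I_B = (2 − 0.7)/10 = 0.13 mA, giving I_C = β·I_B = 6.5 mA.
But then V_CE = 5.4 − 6.5×3.3 = -16 V < V_CE(sat) = 0.2 V — impossible in the active region.
So the transistor is saturated. With V_CE = 0.2 V, I_C = (V_CC − 0.2)/R_C = 5.2/3.3 = 1.58 mA.
Check: β·I_B = 6.5 mA > I_C = 1.58 mA, confirming saturation.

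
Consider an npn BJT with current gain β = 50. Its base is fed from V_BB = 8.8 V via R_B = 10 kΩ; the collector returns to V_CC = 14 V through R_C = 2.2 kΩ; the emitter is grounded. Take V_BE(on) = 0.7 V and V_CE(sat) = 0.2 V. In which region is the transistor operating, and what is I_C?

Assume active: I_B = (8.8 − 0.7)/10 = 0.81 mA, giving I_C = β·I_B = 40.5 mA.
But then V_CE = 14 − 40.5×2.2 = -75.1 V < V_CE(sat) = 0.2 V — impossible in the active region.
So the transistor is saturated. With V_CE = 0.2 V, I_C = (V_CC − 0.2)/R_C = 13.8/2.2 = 6.27 mA.
Check: β·I_B = 40.5 mA > I_C = 6.27 mA, confirming saturation.

saturation; I_C ≈ 6.3 mA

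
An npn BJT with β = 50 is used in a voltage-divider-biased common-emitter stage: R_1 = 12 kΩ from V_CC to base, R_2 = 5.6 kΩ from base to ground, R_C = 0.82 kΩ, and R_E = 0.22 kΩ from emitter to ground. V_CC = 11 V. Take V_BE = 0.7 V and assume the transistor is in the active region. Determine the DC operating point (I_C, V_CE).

Thevenize the base divider: V_Th = V_CC·R_2/(R_1+R_2) = 11×5.6/17.6 = 3.5 V, R_Th = R_1‖R_2 = 3.82 kΩ.
Base-emitter loop: V_Th = I_B·R_Th + V_BE + (β+1)I_B·R_E, so I_B = (3.5 − 0.7) / (3.82 + 51×0.22) = 0.186 mA.
I_C = β·I_B = 50×0.186 = 9.31 mA, and I_E = (β+1)I_B = 9.5 mA.
V_CE = V_CC − I_C·R_C − I_E·R_E = 11 − 9.31×0.82 − 9.5×0.22 = 1.28 V.
V_CE = 1.28 V > 0.2 V confirms active-region operation.

I_C ≈ 9.3 mA, V_CE ≈ 1.3 V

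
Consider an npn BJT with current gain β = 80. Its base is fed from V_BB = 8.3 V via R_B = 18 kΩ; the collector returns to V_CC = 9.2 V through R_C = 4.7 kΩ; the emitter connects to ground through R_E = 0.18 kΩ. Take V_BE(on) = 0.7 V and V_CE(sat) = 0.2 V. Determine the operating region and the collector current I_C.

saturation; I_C ≈ 1.8 mA

Assume active: I_B = (8.3 − 0.7)/(18 + 81×0.18) = 0.233 mA, I_C = β·I_B = 18.7 mA.
Then V_CE = 9.2 − 18.7×4.7 − 18.9×0.18 = -81.9 V < 0.2 V — the active assumption fails.
Re-solve with V_CE = 0.2 V. KCL at the emitter: V_E/R_E = (V_BB−0.7−V_E)/R_B + (V_CC−0.2−V_E)/R_C, giving V_E = 0.401 V.
I_C = (V_CC − 0.2 − V_E)/R_C = (9 − 0.401)/4.7 = 1.83 mA.
Check: I_B = (7.6 − 0.401)/18 = 0.4 mA, and β·I_B = 32 mA > I_C, confirming saturation.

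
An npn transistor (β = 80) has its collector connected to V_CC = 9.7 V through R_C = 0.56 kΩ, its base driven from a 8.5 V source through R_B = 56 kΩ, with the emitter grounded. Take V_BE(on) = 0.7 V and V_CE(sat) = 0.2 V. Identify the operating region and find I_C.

active; I_C ≈ 11 mA

Assume active. Base-emitter loop: I_B = (V_BB − V_BE)/R_B = (8.5 − 0.7)/56 = 0.139 mA.
I_C = β·I_B = 80×0.139 = 11.1 mA.
V_CE = V_CC − I_C·R_C = 9.7 − 11.1×0.56 = 3.46 V > V_CE(sat), so the active-region assumption holds.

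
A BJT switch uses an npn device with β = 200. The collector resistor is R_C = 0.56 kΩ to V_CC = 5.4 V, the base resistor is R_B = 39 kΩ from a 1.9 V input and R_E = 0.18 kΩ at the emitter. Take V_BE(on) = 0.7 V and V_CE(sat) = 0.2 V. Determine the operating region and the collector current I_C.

Assume active. Base-emitter loop: I_B = (V_BB − V_BE)/(R_B + (β+1)R_E) = (1.9 − 0.7)/(39 + 201×0.18) = 0.016 mA.
I_C = β·I_B = 200×0.016 = 3.19 mA.
V_CE = V_CC − I_C·R_C − I_E·R_E = 5.4 − 3.19×0.56 − 3.21×0.18 = 3.03 V > V_CE(sat), so the active-region assumption holds.

active; I_C ≈ 3.2 mA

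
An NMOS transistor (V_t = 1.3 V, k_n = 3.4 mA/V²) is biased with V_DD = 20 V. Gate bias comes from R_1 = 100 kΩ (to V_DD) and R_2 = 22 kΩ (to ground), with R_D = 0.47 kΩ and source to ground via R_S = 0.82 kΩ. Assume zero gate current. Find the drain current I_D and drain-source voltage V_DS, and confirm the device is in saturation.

V_G = V_DD·R_2/(R_1+R_2) = 20×22/122 = 3.61 V.
Assume saturation: I_D = (k_n/2)(V_GS − V_t)² with V_GS = V_G − I_D·R_S = 3.61 − 0.82·I_D.
Substituting gives 1.14·I_D² − 7.43·I_D + 9.04 = 0, with roots I_D = 1.62 or 4.88 mA.
The root I_D = 4.88 mA gives V_GS = -0.394 V ≤ V_t, so take I_D = 1.62 mA.
Then V_GS = 2.28 V and V_DS = V_DD − I_D(R_D+R_S) = 20 − 1.62×1.29 = 17.9 V.
Saturation requires V_DS ≥ V_GS − V_t = 0.977 V; 17.9 ≥ 0.977 ✓.

I_D ≈ 1.6 mA, V_DS ≈ 18 V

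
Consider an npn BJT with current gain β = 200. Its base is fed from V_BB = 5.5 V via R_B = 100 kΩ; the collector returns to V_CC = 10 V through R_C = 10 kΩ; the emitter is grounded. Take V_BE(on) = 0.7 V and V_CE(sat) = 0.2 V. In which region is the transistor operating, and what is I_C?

Assume active: I_B = (5.5 − 0.7)/100 = 0.048 mA, giving I_C = β·I_B = 9.6 mA.
But then V_CE = 10 − 9.6×10 = -86 V < V_CE(sat) = 0.2 V — impossible in the active region.
So the transistor is saturated. With V_CE = 0.2 V, I_C = (V_CC − 0.2)/R_C = 9.8/10 = 0.98 mA.
Check: β·I_B = 9.6 mA > I_C = 0.98 mA, confirming saturation.

saturation; I_C ≈ 0.98 mA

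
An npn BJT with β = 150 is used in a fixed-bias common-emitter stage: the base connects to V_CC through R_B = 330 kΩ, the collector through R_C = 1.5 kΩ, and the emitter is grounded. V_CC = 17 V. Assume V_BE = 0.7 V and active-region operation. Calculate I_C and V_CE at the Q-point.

I_C ≈ 7.4 mA, V_CE ≈ 5.9 V

Base loop: V_CC = I_B·R_B + V_BE, so I_B = (17 − 0.7)/330 kΩ = 0.0494 mA.
In the active region I_C = β·I_B = 150 × 0.0494 = 7.41 mA.
Collector loop: V_CE = V_CC − I_C·R_C = 17 − 7.41×1.5 = 5.89 V.
Since V_CE = 5.89 V > V_CE(sat) ≈ 0.2 V, the transistor is in the active region as assumed.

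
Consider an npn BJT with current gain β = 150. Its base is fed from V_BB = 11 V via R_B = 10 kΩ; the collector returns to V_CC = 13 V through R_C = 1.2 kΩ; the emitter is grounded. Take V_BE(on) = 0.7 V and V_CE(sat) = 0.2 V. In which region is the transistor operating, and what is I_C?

saturation; I_C ≈ 11 mA

Assume active: I_B = (11 − 0.7)/10 = 1.03 mA, giving I_C = β·I_B = 154 mA.
But then V_CE = 13 − 154×1.2 = -172 V < V_CE(sat) = 0.2 V — impossible in the active region.
So the transistor is saturated. With V_CE = 0.2 V, I_C = (V_CC − 0.2)/R_C = 12.8/1.2 = 10.7 mA.
Check: β·I_B = 154 mA > I_C = 10.7 mA, confirming saturation.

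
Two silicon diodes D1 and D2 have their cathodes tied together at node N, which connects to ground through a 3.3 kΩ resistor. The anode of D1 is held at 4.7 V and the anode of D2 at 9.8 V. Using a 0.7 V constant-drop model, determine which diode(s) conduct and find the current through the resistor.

Assume both conduct. Then node N would need to be at both 4.7−0.7 = 4 V and 9.8−0.7 = 9.1 V, which is impossible.
Assume only D2 conducts: V_N = 9.8 − 0.7 = 9.1 V, so I_R = 9.1/3.3 = 2.76 mA.
Check D1: its anode-to-cathode voltage is 4.7 − 9.1 = -4.4 V < 0.7 V, so it is off. The assumption is consistent.

Only D2 conducts; I_R ≈ 2.8 mA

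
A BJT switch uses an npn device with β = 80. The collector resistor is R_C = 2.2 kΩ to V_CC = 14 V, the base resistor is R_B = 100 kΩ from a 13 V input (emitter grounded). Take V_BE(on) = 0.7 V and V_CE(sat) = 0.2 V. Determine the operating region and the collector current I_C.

Assume active: I_B = (13 − 0.7)/100 = 0.123 mA, giving I_C = β·I_B = 9.84 mA.
But then V_CE = 14 − 9.84×2.2 = -7.65 V < V_CE(sat) = 0.2 V — impossible in the active region.
So the transistor is saturated. With V_CE = 0.2 V, I_C = (V_CC − 0.2)/R_C = 13.8/2.2 = 6.27 mA.
Check: β·I_B = 9.84 mA > I_C = 6.27 mA, confirming saturation.

saturation; I_C ≈ 6.3 mA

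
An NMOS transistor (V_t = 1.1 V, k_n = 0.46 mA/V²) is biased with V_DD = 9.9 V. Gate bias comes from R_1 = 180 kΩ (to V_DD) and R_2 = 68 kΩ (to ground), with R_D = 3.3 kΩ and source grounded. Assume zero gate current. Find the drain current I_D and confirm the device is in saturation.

V_G = V_DD·R_2/(R_1+R_2) = 9.9×68/248 = 2.71 V. With the source grounded, V_GS = V_G = 2.71 V.
Assume saturation: I_D = (k_n/2)(V_GS − V_t)² = (0.46/2)×(2.71 − 1.1)² = 0.23×1.61² = 0.6 mA.
V_DS = V_DD − I_D·R_D = 9.9 − 0.6×3.3 = 7.92 V.
Saturation requires V_DS ≥ V_GS − V_t = 1.61 V; 7.92 ≥ 1.61 ✓.

I_D ≈ 0.6 mA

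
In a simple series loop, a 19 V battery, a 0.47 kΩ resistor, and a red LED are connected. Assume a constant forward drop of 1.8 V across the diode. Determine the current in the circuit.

KVL around the loop: 19 = V_D + I·R = 1.8 + I × 0.47 kΩ.
So I = (19 − 1.8) / 0.47 kΩ = 17.2 / 0.47 = 36.6 mA.

I ≈ 37 mA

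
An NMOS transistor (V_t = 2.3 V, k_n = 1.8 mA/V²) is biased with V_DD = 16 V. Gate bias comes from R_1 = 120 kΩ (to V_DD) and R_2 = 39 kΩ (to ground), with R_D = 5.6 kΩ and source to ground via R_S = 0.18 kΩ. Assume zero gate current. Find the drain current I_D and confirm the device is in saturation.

V_G = V_DD·R_2/(R_1+R_2) = 16×39/159 = 3.92 V.
Assume saturation: I_D = (k_n/2)(V_GS − V_t)² with V_GS = V_G − I_D·R_S = 3.92 − 0.18·I_D.
Substituting gives 0.0292·I_D² − 1.53·I_D + 2.38 = 0, with roots I_D = 1.61 or 50.7 mA.
The root I_D = 50.7 mA gives V_GS = -5.21 V ≤ V_t, so take I_D = 1.61 mA.
Then V_GS = 3.64 V and V_DS = V_DD − I_D(R_D+R_S) = 16 − 1.61×5.78 = 6.72 V.
Saturation requires V_DS ≥ V_GS − V_t = 1.34 V; 6.72 ≥ 1.34 ✓.

I_D ≈ 1.6 mA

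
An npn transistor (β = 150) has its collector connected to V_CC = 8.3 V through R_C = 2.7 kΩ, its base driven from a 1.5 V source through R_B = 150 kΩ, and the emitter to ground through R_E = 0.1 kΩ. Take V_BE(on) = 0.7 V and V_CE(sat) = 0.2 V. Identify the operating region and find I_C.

active; I_C ≈ 0.73 mA

Assume active. Base-emitter loop: I_B = (V_BB − V_BE)/(R_B + (β+1)R_E) = (1.5 − 0.7)/(150 + 151×0.1) = 0.00485 mA.
I_C = β·I_B = 150×0.00485 = 0.727 mA.
V_CE = V_CC − I_C·R_C − I_E·R_E = 8.3 − 0.727×2.7 − 0.732×0.1 = 6.26 V > V_CE(sat), so the active-region assumption holds.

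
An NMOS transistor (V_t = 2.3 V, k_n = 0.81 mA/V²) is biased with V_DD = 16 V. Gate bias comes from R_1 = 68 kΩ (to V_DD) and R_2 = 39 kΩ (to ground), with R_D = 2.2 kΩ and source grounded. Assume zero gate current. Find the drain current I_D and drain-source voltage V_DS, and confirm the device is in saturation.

V_G = V_DD·R_2/(R_1+R_2) = 16×39/107 = 5.83 V. With the source grounded, V_GS = V_G = 5.83 V.
Assume saturation: I_D = (k_n/2)(V_GS − V_t)² = (0.81/2)×(5.83 − 2.3)² = 0.405×3.53² = 5.05 mA.
V_DS = V_DD − I_D·R_D = 16 − 5.05×2.2 = 4.89 V.
Saturation requires V_DS ≥ V_GS − V_t = 3.53 V; 4.89 ≥ 3.53 ✓.

I_D ≈ 5.1 mA, V_DS ≈ 4.9 V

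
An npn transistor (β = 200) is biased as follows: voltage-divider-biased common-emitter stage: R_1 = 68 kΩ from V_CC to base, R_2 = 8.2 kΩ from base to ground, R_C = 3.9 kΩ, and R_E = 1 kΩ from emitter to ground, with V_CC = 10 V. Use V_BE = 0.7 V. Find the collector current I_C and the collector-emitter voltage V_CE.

Thevenize the base divider: V_Th = V_CC·R_2/(R_1+R_2) = 10×8.2/76.2 = 1.08 V, R_Th = R_1‖R_2 = 7.32 kΩ.
Base-emitter loop: V_Th = I_B·R_Th + V_BE + (β+1)I_B·R_E, so I_B = (1.08 − 0.7) / (7.32 + 201×1) = 0.00181 mA.
I_C = β·I_B = 200×0.00181 = 0.361 mA, and I_E = (β+1)I_B = 0.363 mA.
V_CE = V_CC − I_C·R_C − I_E·R_E = 10 − 0.361×3.9 − 0.363×1 = 8.23 V.
V_CE = 8.23 V > 0.2 V confirms active-region operation.

I_C ≈ 0.36 mA, V_CE ≈ 8.2 V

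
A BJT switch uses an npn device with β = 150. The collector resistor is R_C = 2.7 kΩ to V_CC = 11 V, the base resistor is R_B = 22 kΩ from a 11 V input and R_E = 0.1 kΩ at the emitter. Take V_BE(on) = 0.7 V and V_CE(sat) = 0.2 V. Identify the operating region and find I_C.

Assume active: I_B = (11 − 0.7)/(22 + 151×0.1) = 0.278 mA, I_C = β·I_B = 41.6 mA.
Then V_CE = 11 − 41.6×2.7 − 41.9×0.1 = -106 V < 0.2 V — the active assumption fails.
Re-solve with V_CE = 0.2 V. KCL at the emitter: V_E/R_E = (V_BB−0.7−V_E)/R_B + (V_CC−0.2−V_E)/R_C, giving V_E = 0.429 V.
I_C = (V_CC − 0.2 − V_E)/R_C = (10.8 − 0.429)/2.7 = 3.84 mA.
Check: I_B = (10.3 − 0.429)/22 = 0.449 mA, and β·I_B = 67.3 mA > I_C, confirming saturation.

saturation; I_C ≈ 3.8 mA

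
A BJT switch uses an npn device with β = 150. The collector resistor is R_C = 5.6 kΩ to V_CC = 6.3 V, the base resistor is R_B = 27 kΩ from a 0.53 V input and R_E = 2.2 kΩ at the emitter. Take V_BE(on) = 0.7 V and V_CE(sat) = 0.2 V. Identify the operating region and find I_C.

V_BB = 0.53 V ≤ V_BE(on) = 0.7 V, so the base-emitter junction is not forward biased.
The transistor is in cutoff: I_B = I_C = 0.

cutoff; I_C ≈ 0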